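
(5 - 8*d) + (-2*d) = 5 - 10*d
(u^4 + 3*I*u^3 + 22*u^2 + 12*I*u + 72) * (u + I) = u^5 + 4*I*u^4 + 19*u^3 + 34*I*u^2 + 60*u + 72*I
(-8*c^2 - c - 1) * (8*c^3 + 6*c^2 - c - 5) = -64*c^5 - 56*c^4 - 6*c^3 + 35*c^2 + 6*c + 5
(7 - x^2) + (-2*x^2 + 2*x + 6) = -3*x^2 + 2*x + 13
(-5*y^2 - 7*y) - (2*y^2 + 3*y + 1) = -7*y^2 - 10*y - 1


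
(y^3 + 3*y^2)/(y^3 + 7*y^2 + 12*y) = y/(y + 4)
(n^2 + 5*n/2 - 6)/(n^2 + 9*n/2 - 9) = (n + 4)/(n + 6)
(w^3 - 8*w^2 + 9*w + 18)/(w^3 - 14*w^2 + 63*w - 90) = (w + 1)/(w - 5)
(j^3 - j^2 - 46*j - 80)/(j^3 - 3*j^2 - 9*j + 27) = (j^3 - j^2 - 46*j - 80)/(j^3 - 3*j^2 - 9*j + 27)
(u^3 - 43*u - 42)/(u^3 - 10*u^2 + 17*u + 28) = (u + 6)/(u - 4)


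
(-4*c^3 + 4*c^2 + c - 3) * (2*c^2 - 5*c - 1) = -8*c^5 + 28*c^4 - 14*c^3 - 15*c^2 + 14*c + 3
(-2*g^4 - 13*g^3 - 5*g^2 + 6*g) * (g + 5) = -2*g^5 - 23*g^4 - 70*g^3 - 19*g^2 + 30*g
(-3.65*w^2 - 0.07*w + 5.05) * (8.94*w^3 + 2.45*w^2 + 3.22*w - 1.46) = -32.631*w^5 - 9.5683*w^4 + 33.2225*w^3 + 17.4761*w^2 + 16.3632*w - 7.373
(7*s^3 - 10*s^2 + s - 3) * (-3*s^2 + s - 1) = -21*s^5 + 37*s^4 - 20*s^3 + 20*s^2 - 4*s + 3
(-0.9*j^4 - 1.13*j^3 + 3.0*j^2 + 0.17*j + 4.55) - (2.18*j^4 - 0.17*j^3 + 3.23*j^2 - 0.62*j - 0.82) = -3.08*j^4 - 0.96*j^3 - 0.23*j^2 + 0.79*j + 5.37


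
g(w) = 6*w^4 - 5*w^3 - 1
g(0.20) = -1.03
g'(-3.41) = -1126.07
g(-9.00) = 43010.00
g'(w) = 24*w^3 - 15*w^2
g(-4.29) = 2426.03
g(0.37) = -1.14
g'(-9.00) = -18711.00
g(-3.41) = 1008.54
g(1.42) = 9.08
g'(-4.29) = -2170.95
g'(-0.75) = -18.56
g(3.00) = 350.00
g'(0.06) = -0.05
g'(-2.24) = -345.01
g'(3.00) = 513.00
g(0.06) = -1.00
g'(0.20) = -0.41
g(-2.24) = 206.25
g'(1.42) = 38.47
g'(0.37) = -0.84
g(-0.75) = 3.01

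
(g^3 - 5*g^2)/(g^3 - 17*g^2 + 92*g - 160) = g^2/(g^2 - 12*g + 32)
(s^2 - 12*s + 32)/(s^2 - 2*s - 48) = (s - 4)/(s + 6)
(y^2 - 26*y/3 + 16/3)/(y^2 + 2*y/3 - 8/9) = 3*(y - 8)/(3*y + 4)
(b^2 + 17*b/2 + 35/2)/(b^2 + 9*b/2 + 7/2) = (b + 5)/(b + 1)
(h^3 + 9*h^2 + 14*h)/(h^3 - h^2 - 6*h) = (h + 7)/(h - 3)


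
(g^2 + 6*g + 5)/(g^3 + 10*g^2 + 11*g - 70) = (g + 1)/(g^2 + 5*g - 14)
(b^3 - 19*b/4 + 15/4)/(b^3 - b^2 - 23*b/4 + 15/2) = (b - 1)/(b - 2)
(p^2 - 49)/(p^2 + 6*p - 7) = (p - 7)/(p - 1)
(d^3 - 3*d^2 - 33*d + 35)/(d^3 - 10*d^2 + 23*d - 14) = (d + 5)/(d - 2)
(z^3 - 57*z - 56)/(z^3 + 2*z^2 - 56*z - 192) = (z^2 + 8*z + 7)/(z^2 + 10*z + 24)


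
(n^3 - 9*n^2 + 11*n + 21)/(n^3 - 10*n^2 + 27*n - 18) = (n^2 - 6*n - 7)/(n^2 - 7*n + 6)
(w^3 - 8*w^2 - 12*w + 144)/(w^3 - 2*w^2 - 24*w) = (w - 6)/w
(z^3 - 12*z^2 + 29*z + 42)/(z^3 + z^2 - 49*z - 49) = (z - 6)/(z + 7)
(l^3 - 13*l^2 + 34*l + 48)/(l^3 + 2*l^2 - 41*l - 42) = (l - 8)/(l + 7)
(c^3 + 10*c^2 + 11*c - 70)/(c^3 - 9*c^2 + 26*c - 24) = (c^2 + 12*c + 35)/(c^2 - 7*c + 12)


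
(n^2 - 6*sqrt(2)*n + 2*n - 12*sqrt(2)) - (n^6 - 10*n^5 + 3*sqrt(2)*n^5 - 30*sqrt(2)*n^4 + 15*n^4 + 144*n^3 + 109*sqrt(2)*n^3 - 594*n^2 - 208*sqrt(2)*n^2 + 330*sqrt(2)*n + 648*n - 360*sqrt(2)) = -n^6 - 3*sqrt(2)*n^5 + 10*n^5 - 15*n^4 + 30*sqrt(2)*n^4 - 109*sqrt(2)*n^3 - 144*n^3 + 208*sqrt(2)*n^2 + 595*n^2 - 646*n - 336*sqrt(2)*n + 348*sqrt(2)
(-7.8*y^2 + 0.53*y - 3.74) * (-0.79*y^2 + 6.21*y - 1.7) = 6.162*y^4 - 48.8567*y^3 + 19.5059*y^2 - 24.1264*y + 6.358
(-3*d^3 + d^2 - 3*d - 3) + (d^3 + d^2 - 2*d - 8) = -2*d^3 + 2*d^2 - 5*d - 11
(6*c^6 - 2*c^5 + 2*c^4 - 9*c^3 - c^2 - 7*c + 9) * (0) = 0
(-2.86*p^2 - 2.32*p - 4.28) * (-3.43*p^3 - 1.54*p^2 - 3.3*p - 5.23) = 9.8098*p^5 + 12.362*p^4 + 27.6912*p^3 + 29.205*p^2 + 26.2576*p + 22.3844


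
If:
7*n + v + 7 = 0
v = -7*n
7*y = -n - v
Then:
No Solution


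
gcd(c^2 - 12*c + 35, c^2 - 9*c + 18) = 1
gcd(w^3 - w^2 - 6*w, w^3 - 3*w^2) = w^2 - 3*w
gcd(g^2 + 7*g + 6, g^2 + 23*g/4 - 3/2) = g + 6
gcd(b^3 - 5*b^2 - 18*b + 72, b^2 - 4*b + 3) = b - 3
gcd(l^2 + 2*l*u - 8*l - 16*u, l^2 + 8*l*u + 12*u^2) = l + 2*u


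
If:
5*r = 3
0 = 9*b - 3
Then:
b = 1/3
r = 3/5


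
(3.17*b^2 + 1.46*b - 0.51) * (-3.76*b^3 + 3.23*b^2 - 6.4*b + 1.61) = -11.9192*b^5 + 4.7495*b^4 - 13.6546*b^3 - 5.8876*b^2 + 5.6146*b - 0.8211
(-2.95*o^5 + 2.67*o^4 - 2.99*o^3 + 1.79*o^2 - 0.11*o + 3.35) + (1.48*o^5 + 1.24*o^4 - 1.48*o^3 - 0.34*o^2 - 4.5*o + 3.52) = -1.47*o^5 + 3.91*o^4 - 4.47*o^3 + 1.45*o^2 - 4.61*o + 6.87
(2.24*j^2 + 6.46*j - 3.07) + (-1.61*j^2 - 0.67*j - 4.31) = 0.63*j^2 + 5.79*j - 7.38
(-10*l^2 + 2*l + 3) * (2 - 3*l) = 30*l^3 - 26*l^2 - 5*l + 6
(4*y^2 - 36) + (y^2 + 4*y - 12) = 5*y^2 + 4*y - 48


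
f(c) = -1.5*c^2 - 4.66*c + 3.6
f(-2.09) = 6.79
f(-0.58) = 5.80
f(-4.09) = -2.43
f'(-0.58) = -2.92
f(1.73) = -8.95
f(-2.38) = 6.19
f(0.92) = -1.96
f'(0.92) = -7.42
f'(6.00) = -22.66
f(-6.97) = -36.79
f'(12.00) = -40.66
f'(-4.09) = 7.61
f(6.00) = -78.36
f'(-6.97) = 16.25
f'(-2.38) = 2.48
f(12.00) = -268.32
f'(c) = -3.0*c - 4.66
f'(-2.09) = 1.61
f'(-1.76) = 0.62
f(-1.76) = 7.16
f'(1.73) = -9.85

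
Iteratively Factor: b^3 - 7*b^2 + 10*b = (b - 5)*(b^2 - 2*b) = (b - 5)*(b - 2)*(b)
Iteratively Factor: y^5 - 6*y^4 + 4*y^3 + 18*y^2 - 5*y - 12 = (y - 3)*(y^4 - 3*y^3 - 5*y^2 + 3*y + 4) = (y - 3)*(y + 1)*(y^3 - 4*y^2 - y + 4) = (y - 4)*(y - 3)*(y + 1)*(y^2 - 1) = (y - 4)*(y - 3)*(y + 1)^2*(y - 1)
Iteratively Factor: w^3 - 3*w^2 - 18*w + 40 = (w - 5)*(w^2 + 2*w - 8) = (w - 5)*(w + 4)*(w - 2)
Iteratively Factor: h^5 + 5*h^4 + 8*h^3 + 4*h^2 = (h)*(h^4 + 5*h^3 + 8*h^2 + 4*h) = h^2*(h^3 + 5*h^2 + 8*h + 4) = h^2*(h + 2)*(h^2 + 3*h + 2) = h^2*(h + 1)*(h + 2)*(h + 2)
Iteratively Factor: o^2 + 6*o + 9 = (o + 3)*(o + 3)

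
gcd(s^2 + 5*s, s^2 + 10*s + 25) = s + 5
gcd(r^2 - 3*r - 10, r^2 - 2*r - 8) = r + 2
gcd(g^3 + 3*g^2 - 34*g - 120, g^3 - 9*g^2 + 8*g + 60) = g - 6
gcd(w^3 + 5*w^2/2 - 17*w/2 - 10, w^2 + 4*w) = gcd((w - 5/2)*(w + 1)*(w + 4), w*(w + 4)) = w + 4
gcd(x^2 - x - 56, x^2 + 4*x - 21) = x + 7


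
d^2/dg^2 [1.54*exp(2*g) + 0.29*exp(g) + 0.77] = (6.16*exp(g) + 0.29)*exp(g)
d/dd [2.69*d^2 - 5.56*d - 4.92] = 5.38*d - 5.56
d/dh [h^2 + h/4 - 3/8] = 2*h + 1/4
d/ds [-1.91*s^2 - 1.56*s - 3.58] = -3.82*s - 1.56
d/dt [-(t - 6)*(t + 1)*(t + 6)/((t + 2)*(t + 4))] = (-t^4 - 12*t^3 - 66*t^2 - 88*t + 72)/(t^4 + 12*t^3 + 52*t^2 + 96*t + 64)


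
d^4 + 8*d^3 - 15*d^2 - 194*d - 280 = (d - 5)*(d + 2)*(d + 4)*(d + 7)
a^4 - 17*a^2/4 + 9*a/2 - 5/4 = (a - 1)^2*(a - 1/2)*(a + 5/2)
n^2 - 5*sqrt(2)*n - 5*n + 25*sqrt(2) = (n - 5)*(n - 5*sqrt(2))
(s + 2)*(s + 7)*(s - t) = s^3 - s^2*t + 9*s^2 - 9*s*t + 14*s - 14*t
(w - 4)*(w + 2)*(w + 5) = w^3 + 3*w^2 - 18*w - 40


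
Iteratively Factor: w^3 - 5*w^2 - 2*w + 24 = (w - 4)*(w^2 - w - 6) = (w - 4)*(w + 2)*(w - 3)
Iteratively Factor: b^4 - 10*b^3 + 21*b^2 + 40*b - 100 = (b - 5)*(b^3 - 5*b^2 - 4*b + 20) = (b - 5)*(b - 2)*(b^2 - 3*b - 10) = (b - 5)^2*(b - 2)*(b + 2)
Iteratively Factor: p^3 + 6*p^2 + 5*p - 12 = (p + 4)*(p^2 + 2*p - 3) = (p + 3)*(p + 4)*(p - 1)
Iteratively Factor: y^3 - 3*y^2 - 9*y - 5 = (y + 1)*(y^2 - 4*y - 5) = (y - 5)*(y + 1)*(y + 1)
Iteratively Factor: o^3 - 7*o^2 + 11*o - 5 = (o - 1)*(o^2 - 6*o + 5) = (o - 1)^2*(o - 5)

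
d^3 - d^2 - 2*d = d*(d - 2)*(d + 1)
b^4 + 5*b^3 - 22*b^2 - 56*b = b*(b - 4)*(b + 2)*(b + 7)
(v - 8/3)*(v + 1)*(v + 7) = v^3 + 16*v^2/3 - 43*v/3 - 56/3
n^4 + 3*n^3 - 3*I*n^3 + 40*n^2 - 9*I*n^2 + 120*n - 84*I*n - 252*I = (n + 3)*(n - 7*I)*(n - 2*I)*(n + 6*I)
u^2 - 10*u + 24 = (u - 6)*(u - 4)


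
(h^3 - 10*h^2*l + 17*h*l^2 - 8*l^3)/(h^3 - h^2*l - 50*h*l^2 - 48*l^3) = (h^2 - 2*h*l + l^2)/(h^2 + 7*h*l + 6*l^2)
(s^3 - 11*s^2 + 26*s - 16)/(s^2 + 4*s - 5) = (s^2 - 10*s + 16)/(s + 5)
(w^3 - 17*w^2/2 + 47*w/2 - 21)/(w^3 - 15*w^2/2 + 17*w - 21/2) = (w - 2)/(w - 1)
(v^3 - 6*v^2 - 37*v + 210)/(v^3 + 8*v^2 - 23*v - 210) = (v - 7)/(v + 7)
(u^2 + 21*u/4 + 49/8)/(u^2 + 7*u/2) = (u + 7/4)/u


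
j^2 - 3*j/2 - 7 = (j - 7/2)*(j + 2)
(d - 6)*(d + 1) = d^2 - 5*d - 6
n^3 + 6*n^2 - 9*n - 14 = (n - 2)*(n + 1)*(n + 7)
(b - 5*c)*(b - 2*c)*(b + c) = b^3 - 6*b^2*c + 3*b*c^2 + 10*c^3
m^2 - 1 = (m - 1)*(m + 1)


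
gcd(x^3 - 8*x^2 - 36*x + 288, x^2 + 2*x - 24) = x + 6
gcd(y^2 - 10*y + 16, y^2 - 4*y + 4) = y - 2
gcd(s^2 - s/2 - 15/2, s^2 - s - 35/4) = s + 5/2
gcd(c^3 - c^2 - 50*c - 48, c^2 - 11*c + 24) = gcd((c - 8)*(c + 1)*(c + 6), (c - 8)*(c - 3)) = c - 8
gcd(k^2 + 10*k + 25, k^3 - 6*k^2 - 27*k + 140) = k + 5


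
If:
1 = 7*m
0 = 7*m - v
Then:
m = 1/7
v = 1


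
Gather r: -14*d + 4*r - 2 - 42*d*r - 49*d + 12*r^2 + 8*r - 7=-63*d + 12*r^2 + r*(12 - 42*d) - 9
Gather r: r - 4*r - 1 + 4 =3 - 3*r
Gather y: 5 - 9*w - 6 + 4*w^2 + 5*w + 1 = 4*w^2 - 4*w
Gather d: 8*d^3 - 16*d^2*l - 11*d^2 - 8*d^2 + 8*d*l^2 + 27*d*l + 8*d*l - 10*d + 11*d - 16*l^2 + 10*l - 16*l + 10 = 8*d^3 + d^2*(-16*l - 19) + d*(8*l^2 + 35*l + 1) - 16*l^2 - 6*l + 10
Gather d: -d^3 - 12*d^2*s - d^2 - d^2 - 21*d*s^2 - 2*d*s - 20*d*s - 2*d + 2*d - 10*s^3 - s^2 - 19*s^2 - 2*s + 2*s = -d^3 + d^2*(-12*s - 2) + d*(-21*s^2 - 22*s) - 10*s^3 - 20*s^2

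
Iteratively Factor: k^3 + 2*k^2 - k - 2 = (k - 1)*(k^2 + 3*k + 2) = (k - 1)*(k + 1)*(k + 2)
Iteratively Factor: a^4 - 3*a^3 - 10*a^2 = (a)*(a^3 - 3*a^2 - 10*a) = a*(a + 2)*(a^2 - 5*a) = a^2*(a + 2)*(a - 5)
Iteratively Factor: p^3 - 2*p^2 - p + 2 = (p + 1)*(p^2 - 3*p + 2) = (p - 1)*(p + 1)*(p - 2)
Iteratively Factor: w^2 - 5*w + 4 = (w - 1)*(w - 4)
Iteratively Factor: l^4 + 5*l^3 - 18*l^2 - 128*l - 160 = (l + 4)*(l^3 + l^2 - 22*l - 40) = (l + 2)*(l + 4)*(l^2 - l - 20) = (l + 2)*(l + 4)^2*(l - 5)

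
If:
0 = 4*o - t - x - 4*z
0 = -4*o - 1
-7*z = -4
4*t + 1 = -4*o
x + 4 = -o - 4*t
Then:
No Solution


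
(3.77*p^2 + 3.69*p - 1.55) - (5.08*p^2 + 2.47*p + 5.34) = -1.31*p^2 + 1.22*p - 6.89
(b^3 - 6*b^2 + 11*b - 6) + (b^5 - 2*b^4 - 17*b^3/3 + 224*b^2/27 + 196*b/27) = b^5 - 2*b^4 - 14*b^3/3 + 62*b^2/27 + 493*b/27 - 6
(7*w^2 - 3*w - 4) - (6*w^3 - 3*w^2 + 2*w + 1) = -6*w^3 + 10*w^2 - 5*w - 5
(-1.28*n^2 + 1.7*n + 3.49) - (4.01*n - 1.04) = -1.28*n^2 - 2.31*n + 4.53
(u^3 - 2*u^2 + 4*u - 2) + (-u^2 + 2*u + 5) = u^3 - 3*u^2 + 6*u + 3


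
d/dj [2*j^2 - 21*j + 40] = 4*j - 21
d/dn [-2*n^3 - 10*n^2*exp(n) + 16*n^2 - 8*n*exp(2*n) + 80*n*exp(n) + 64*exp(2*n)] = -10*n^2*exp(n) - 6*n^2 - 16*n*exp(2*n) + 60*n*exp(n) + 32*n + 120*exp(2*n) + 80*exp(n)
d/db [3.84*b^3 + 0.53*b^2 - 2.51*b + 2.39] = 11.52*b^2 + 1.06*b - 2.51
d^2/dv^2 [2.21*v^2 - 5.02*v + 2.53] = 4.42000000000000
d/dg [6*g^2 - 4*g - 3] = 12*g - 4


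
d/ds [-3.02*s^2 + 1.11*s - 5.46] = 1.11 - 6.04*s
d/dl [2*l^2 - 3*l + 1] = 4*l - 3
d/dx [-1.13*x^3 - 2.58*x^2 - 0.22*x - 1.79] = -3.39*x^2 - 5.16*x - 0.22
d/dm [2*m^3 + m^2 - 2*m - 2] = 6*m^2 + 2*m - 2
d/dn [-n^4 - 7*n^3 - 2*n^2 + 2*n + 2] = -4*n^3 - 21*n^2 - 4*n + 2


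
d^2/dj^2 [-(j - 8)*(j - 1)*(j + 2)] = 14 - 6*j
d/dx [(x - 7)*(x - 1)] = 2*x - 8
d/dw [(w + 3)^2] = 2*w + 6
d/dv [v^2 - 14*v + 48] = 2*v - 14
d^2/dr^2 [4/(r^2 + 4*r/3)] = 24*(-3*r*(3*r + 4) + 4*(3*r + 2)^2)/(r^3*(3*r + 4)^3)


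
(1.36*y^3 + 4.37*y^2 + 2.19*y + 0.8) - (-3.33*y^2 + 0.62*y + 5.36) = 1.36*y^3 + 7.7*y^2 + 1.57*y - 4.56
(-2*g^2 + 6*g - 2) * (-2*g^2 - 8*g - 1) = 4*g^4 + 4*g^3 - 42*g^2 + 10*g + 2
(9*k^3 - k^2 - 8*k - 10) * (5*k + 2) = 45*k^4 + 13*k^3 - 42*k^2 - 66*k - 20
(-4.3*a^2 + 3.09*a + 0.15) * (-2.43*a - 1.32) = 10.449*a^3 - 1.8327*a^2 - 4.4433*a - 0.198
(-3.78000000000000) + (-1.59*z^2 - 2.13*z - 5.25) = -1.59*z^2 - 2.13*z - 9.03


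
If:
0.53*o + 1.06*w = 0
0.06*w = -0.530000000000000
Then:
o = 17.67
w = -8.83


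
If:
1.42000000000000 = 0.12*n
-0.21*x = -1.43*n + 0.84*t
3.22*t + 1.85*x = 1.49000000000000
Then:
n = 11.83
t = 35.31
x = -60.65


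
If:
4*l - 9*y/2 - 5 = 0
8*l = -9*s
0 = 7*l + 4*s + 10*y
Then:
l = 100/111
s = -800/999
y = -310/999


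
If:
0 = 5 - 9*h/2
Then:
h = 10/9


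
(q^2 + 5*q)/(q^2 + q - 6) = q*(q + 5)/(q^2 + q - 6)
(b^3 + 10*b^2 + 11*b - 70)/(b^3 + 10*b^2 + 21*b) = (b^2 + 3*b - 10)/(b*(b + 3))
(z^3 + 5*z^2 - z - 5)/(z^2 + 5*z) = z - 1/z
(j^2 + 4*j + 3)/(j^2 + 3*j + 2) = (j + 3)/(j + 2)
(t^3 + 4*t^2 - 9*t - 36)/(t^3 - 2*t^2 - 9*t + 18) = (t + 4)/(t - 2)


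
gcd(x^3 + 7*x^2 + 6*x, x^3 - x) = x^2 + x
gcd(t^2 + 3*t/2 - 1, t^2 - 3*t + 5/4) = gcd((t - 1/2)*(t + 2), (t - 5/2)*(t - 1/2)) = t - 1/2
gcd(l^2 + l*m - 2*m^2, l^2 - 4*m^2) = l + 2*m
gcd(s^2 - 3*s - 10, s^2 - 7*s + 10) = s - 5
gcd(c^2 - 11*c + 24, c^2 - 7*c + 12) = c - 3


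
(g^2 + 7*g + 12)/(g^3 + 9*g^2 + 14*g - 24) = (g + 3)/(g^2 + 5*g - 6)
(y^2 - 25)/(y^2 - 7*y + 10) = (y + 5)/(y - 2)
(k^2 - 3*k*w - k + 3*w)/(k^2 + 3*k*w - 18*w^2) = (k - 1)/(k + 6*w)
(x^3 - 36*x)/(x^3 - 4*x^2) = (x^2 - 36)/(x*(x - 4))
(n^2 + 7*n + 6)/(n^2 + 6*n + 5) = (n + 6)/(n + 5)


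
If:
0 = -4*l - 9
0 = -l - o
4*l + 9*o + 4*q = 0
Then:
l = -9/4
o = 9/4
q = -45/16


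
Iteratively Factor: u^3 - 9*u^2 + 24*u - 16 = (u - 4)*(u^2 - 5*u + 4) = (u - 4)*(u - 1)*(u - 4)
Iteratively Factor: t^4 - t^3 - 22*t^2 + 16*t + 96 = (t + 4)*(t^3 - 5*t^2 - 2*t + 24) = (t - 4)*(t + 4)*(t^2 - t - 6) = (t - 4)*(t - 3)*(t + 4)*(t + 2)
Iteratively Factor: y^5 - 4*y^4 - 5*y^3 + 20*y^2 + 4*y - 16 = (y - 2)*(y^4 - 2*y^3 - 9*y^2 + 2*y + 8) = (y - 2)*(y + 1)*(y^3 - 3*y^2 - 6*y + 8) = (y - 2)*(y + 1)*(y + 2)*(y^2 - 5*y + 4) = (y - 2)*(y - 1)*(y + 1)*(y + 2)*(y - 4)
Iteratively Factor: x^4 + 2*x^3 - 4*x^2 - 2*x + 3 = (x + 3)*(x^3 - x^2 - x + 1) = (x - 1)*(x + 3)*(x^2 - 1) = (x - 1)^2*(x + 3)*(x + 1)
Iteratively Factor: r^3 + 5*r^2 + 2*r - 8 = (r + 4)*(r^2 + r - 2) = (r + 2)*(r + 4)*(r - 1)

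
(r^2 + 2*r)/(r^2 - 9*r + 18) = r*(r + 2)/(r^2 - 9*r + 18)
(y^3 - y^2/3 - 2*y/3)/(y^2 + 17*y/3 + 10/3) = y*(y - 1)/(y + 5)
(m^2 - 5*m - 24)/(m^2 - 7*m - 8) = (m + 3)/(m + 1)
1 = 1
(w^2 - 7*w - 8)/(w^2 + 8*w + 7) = (w - 8)/(w + 7)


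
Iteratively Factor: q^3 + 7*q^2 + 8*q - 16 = (q - 1)*(q^2 + 8*q + 16) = (q - 1)*(q + 4)*(q + 4)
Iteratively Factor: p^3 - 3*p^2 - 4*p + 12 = (p + 2)*(p^2 - 5*p + 6) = (p - 2)*(p + 2)*(p - 3)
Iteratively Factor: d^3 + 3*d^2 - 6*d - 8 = (d + 4)*(d^2 - d - 2) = (d - 2)*(d + 4)*(d + 1)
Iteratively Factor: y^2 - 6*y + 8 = (y - 2)*(y - 4)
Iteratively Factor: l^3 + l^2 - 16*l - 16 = (l + 1)*(l^2 - 16) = (l + 1)*(l + 4)*(l - 4)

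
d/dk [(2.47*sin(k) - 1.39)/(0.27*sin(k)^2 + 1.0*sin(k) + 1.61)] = (-0.6669*sin(k)^2 + 0.7506*sin(k) + 5.3667)*cos(k)/(0.0729*sin(k)^4 + 0.54*sin(k)^3 + 1.8694*sin(k)^2 + 3.22*sin(k) + 2.5921)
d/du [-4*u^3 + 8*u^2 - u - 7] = -12*u^2 + 16*u - 1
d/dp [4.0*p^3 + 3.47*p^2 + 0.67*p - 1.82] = 12.0*p^2 + 6.94*p + 0.67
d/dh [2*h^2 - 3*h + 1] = 4*h - 3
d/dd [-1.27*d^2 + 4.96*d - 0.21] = 4.96 - 2.54*d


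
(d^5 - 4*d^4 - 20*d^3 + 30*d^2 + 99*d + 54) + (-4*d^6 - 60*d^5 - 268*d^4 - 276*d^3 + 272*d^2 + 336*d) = -4*d^6 - 59*d^5 - 272*d^4 - 296*d^3 + 302*d^2 + 435*d + 54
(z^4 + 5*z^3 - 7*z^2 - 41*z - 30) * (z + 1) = z^5 + 6*z^4 - 2*z^3 - 48*z^2 - 71*z - 30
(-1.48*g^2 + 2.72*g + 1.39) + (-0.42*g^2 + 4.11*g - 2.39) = -1.9*g^2 + 6.83*g - 1.0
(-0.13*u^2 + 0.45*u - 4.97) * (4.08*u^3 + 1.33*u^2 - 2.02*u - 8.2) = -0.5304*u^5 + 1.6631*u^4 - 19.4165*u^3 - 6.4531*u^2 + 6.3494*u + 40.754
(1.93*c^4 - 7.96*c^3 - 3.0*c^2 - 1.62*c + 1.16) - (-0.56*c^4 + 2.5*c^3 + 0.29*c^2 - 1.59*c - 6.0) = 2.49*c^4 - 10.46*c^3 - 3.29*c^2 - 0.03*c + 7.16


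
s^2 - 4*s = s*(s - 4)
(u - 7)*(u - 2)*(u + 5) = u^3 - 4*u^2 - 31*u + 70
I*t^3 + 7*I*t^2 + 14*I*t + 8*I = (t + 2)*(t + 4)*(I*t + I)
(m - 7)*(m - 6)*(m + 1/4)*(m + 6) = m^4 - 27*m^3/4 - 151*m^2/4 + 243*m + 63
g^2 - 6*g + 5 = (g - 5)*(g - 1)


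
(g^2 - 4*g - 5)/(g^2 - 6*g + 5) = (g + 1)/(g - 1)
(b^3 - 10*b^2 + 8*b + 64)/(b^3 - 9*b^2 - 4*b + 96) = (b + 2)/(b + 3)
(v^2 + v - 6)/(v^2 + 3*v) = (v - 2)/v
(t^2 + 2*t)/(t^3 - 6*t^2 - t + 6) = t*(t + 2)/(t^3 - 6*t^2 - t + 6)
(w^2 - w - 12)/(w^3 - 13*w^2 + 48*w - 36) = (w^2 - w - 12)/(w^3 - 13*w^2 + 48*w - 36)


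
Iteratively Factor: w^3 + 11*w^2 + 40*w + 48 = (w + 4)*(w^2 + 7*w + 12) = (w + 3)*(w + 4)*(w + 4)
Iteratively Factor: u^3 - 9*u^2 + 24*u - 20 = (u - 2)*(u^2 - 7*u + 10) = (u - 5)*(u - 2)*(u - 2)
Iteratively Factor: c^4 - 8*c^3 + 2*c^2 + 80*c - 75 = (c - 5)*(c^3 - 3*c^2 - 13*c + 15) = (c - 5)^2*(c^2 + 2*c - 3) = (c - 5)^2*(c - 1)*(c + 3)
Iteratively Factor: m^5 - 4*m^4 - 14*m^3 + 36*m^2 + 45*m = (m + 1)*(m^4 - 5*m^3 - 9*m^2 + 45*m) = (m + 1)*(m + 3)*(m^3 - 8*m^2 + 15*m) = (m - 5)*(m + 1)*(m + 3)*(m^2 - 3*m) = m*(m - 5)*(m + 1)*(m + 3)*(m - 3)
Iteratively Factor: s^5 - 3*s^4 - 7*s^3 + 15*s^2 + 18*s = (s - 3)*(s^4 - 7*s^2 - 6*s) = (s - 3)*(s + 1)*(s^3 - s^2 - 6*s) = s*(s - 3)*(s + 1)*(s^2 - s - 6) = s*(s - 3)^2*(s + 1)*(s + 2)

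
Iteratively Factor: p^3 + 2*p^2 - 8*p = (p - 2)*(p^2 + 4*p) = (p - 2)*(p + 4)*(p)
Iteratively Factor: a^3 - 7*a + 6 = (a - 2)*(a^2 + 2*a - 3) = (a - 2)*(a + 3)*(a - 1)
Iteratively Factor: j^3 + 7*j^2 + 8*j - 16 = (j + 4)*(j^2 + 3*j - 4) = (j + 4)^2*(j - 1)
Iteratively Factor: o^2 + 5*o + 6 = (o + 2)*(o + 3)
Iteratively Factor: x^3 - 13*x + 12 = (x - 1)*(x^2 + x - 12) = (x - 3)*(x - 1)*(x + 4)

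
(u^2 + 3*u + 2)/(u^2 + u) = (u + 2)/u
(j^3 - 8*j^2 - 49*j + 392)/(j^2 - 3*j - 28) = (j^2 - j - 56)/(j + 4)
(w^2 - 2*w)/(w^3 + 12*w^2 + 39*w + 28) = w*(w - 2)/(w^3 + 12*w^2 + 39*w + 28)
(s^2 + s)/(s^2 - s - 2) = s/(s - 2)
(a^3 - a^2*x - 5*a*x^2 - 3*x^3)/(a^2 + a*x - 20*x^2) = (a^3 - a^2*x - 5*a*x^2 - 3*x^3)/(a^2 + a*x - 20*x^2)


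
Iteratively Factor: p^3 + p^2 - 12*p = (p - 3)*(p^2 + 4*p) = (p - 3)*(p + 4)*(p)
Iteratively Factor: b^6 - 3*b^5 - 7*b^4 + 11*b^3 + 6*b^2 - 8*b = (b - 1)*(b^5 - 2*b^4 - 9*b^3 + 2*b^2 + 8*b) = (b - 1)*(b + 2)*(b^4 - 4*b^3 - b^2 + 4*b) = (b - 4)*(b - 1)*(b + 2)*(b^3 - b) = (b - 4)*(b - 1)*(b + 1)*(b + 2)*(b^2 - b) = (b - 4)*(b - 1)^2*(b + 1)*(b + 2)*(b)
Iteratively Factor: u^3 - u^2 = (u - 1)*(u^2) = u*(u - 1)*(u)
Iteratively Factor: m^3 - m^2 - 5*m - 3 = (m - 3)*(m^2 + 2*m + 1) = (m - 3)*(m + 1)*(m + 1)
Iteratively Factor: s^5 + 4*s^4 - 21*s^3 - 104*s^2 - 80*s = (s + 4)*(s^4 - 21*s^2 - 20*s) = (s - 5)*(s + 4)*(s^3 + 5*s^2 + 4*s) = (s - 5)*(s + 1)*(s + 4)*(s^2 + 4*s) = (s - 5)*(s + 1)*(s + 4)^2*(s)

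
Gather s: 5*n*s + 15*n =5*n*s + 15*n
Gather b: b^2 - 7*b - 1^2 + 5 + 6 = b^2 - 7*b + 10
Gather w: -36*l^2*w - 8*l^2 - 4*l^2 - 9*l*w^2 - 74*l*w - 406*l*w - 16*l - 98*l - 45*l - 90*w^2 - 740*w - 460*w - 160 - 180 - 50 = -12*l^2 - 159*l + w^2*(-9*l - 90) + w*(-36*l^2 - 480*l - 1200) - 390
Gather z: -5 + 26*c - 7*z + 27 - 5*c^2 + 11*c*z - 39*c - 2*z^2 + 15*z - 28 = -5*c^2 - 13*c - 2*z^2 + z*(11*c + 8) - 6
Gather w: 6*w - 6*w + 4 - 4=0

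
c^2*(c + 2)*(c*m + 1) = c^4*m + 2*c^3*m + c^3 + 2*c^2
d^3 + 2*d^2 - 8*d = d*(d - 2)*(d + 4)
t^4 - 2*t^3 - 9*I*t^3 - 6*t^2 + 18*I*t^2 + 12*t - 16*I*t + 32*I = (t - 2)*(t - 8*I)*(t - 2*I)*(t + I)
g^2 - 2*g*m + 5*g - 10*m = (g + 5)*(g - 2*m)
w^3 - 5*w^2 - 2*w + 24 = (w - 4)*(w - 3)*(w + 2)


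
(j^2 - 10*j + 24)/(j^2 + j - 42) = (j - 4)/(j + 7)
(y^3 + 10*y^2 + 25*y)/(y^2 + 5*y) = y + 5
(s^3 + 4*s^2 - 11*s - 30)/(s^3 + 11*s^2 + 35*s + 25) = (s^2 - s - 6)/(s^2 + 6*s + 5)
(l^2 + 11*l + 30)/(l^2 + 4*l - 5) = (l + 6)/(l - 1)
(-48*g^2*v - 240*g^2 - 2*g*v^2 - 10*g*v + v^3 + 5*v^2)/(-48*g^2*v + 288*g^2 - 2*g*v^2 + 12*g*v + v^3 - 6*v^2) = (v + 5)/(v - 6)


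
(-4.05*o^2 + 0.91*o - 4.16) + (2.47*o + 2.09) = -4.05*o^2 + 3.38*o - 2.07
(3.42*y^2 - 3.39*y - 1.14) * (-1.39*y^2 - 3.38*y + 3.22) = -4.7538*y^4 - 6.8475*y^3 + 24.0552*y^2 - 7.0626*y - 3.6708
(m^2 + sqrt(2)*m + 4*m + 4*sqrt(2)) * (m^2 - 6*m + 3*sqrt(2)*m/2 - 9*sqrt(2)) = m^4 - 2*m^3 + 5*sqrt(2)*m^3/2 - 21*m^2 - 5*sqrt(2)*m^2 - 60*sqrt(2)*m - 6*m - 72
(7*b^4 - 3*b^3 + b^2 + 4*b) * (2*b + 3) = 14*b^5 + 15*b^4 - 7*b^3 + 11*b^2 + 12*b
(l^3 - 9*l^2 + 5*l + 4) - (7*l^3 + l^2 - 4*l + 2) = -6*l^3 - 10*l^2 + 9*l + 2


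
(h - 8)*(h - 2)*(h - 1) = h^3 - 11*h^2 + 26*h - 16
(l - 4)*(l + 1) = l^2 - 3*l - 4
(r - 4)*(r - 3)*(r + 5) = r^3 - 2*r^2 - 23*r + 60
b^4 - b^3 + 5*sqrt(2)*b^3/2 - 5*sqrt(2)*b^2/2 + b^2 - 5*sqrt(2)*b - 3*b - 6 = (b - 2)*(b + 1)*(b + sqrt(2))*(b + 3*sqrt(2)/2)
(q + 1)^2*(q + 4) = q^3 + 6*q^2 + 9*q + 4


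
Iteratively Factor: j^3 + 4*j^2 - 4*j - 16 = (j + 2)*(j^2 + 2*j - 8) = (j - 2)*(j + 2)*(j + 4)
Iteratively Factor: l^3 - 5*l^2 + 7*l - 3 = (l - 3)*(l^2 - 2*l + 1) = (l - 3)*(l - 1)*(l - 1)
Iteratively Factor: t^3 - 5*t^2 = (t)*(t^2 - 5*t) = t*(t - 5)*(t)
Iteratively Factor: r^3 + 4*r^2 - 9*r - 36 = (r - 3)*(r^2 + 7*r + 12) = (r - 3)*(r + 3)*(r + 4)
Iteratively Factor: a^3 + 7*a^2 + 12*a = (a + 3)*(a^2 + 4*a) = (a + 3)*(a + 4)*(a)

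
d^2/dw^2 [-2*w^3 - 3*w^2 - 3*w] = -12*w - 6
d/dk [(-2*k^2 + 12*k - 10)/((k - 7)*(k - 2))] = 6*(k^2 - 6*k + 13)/(k^4 - 18*k^3 + 109*k^2 - 252*k + 196)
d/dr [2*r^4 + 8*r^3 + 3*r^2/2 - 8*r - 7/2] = 8*r^3 + 24*r^2 + 3*r - 8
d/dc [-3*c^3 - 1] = -9*c^2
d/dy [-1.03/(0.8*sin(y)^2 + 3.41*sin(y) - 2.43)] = (1.648*sin(y) + 3.5123)*cos(y)/(0.8*sin(y)^2 + 3.41*sin(y) - 2.43)^2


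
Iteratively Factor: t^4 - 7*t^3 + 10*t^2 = (t - 5)*(t^3 - 2*t^2) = t*(t - 5)*(t^2 - 2*t) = t*(t - 5)*(t - 2)*(t)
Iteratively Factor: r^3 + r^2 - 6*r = (r)*(r^2 + r - 6) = r*(r - 2)*(r + 3)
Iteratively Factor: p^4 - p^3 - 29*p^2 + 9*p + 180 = (p - 3)*(p^3 + 2*p^2 - 23*p - 60) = (p - 5)*(p - 3)*(p^2 + 7*p + 12) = (p - 5)*(p - 3)*(p + 3)*(p + 4)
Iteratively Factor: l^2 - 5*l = (l - 5)*(l)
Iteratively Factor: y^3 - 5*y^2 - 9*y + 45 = (y - 5)*(y^2 - 9) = (y - 5)*(y + 3)*(y - 3)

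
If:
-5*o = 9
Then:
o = -9/5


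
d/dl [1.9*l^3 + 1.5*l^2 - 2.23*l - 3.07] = 5.7*l^2 + 3.0*l - 2.23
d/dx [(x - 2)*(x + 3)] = 2*x + 1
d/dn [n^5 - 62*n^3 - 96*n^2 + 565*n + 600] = 5*n^4 - 186*n^2 - 192*n + 565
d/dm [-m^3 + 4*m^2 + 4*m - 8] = -3*m^2 + 8*m + 4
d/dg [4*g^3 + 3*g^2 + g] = 12*g^2 + 6*g + 1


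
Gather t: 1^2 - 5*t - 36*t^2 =-36*t^2 - 5*t + 1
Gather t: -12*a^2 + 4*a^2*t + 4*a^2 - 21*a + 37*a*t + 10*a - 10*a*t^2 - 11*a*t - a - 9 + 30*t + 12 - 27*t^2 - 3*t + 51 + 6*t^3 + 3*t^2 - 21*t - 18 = -8*a^2 - 12*a + 6*t^3 + t^2*(-10*a - 24) + t*(4*a^2 + 26*a + 6) + 36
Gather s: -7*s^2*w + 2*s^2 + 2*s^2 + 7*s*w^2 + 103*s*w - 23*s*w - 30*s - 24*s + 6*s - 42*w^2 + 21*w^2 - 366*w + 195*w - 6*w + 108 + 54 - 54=s^2*(4 - 7*w) + s*(7*w^2 + 80*w - 48) - 21*w^2 - 177*w + 108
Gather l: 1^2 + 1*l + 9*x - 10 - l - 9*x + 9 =0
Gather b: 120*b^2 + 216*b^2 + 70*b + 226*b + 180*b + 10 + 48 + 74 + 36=336*b^2 + 476*b + 168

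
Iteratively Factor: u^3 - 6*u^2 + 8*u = (u)*(u^2 - 6*u + 8) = u*(u - 4)*(u - 2)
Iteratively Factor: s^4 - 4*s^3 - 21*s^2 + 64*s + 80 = (s - 4)*(s^3 - 21*s - 20) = (s - 4)*(s + 1)*(s^2 - s - 20) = (s - 4)*(s + 1)*(s + 4)*(s - 5)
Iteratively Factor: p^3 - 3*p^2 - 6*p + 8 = (p - 1)*(p^2 - 2*p - 8) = (p - 4)*(p - 1)*(p + 2)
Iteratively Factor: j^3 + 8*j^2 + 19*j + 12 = (j + 1)*(j^2 + 7*j + 12) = (j + 1)*(j + 3)*(j + 4)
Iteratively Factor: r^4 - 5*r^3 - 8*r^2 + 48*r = (r - 4)*(r^3 - r^2 - 12*r) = (r - 4)*(r + 3)*(r^2 - 4*r) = (r - 4)^2*(r + 3)*(r)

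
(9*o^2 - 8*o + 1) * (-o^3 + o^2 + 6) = -9*o^5 + 17*o^4 - 9*o^3 + 55*o^2 - 48*o + 6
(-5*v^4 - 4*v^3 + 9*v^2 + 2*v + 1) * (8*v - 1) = -40*v^5 - 27*v^4 + 76*v^3 + 7*v^2 + 6*v - 1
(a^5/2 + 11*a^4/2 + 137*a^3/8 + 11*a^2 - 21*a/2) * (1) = a^5/2 + 11*a^4/2 + 137*a^3/8 + 11*a^2 - 21*a/2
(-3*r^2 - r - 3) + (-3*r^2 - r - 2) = -6*r^2 - 2*r - 5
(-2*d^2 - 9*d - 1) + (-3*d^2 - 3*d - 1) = -5*d^2 - 12*d - 2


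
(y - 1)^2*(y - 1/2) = y^3 - 5*y^2/2 + 2*y - 1/2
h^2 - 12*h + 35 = (h - 7)*(h - 5)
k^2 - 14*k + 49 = (k - 7)^2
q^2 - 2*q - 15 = (q - 5)*(q + 3)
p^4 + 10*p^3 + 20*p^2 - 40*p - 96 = (p - 2)*(p + 2)*(p + 4)*(p + 6)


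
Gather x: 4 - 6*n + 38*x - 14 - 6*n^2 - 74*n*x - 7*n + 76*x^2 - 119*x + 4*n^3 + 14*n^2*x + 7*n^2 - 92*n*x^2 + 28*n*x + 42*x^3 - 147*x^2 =4*n^3 + n^2 - 13*n + 42*x^3 + x^2*(-92*n - 71) + x*(14*n^2 - 46*n - 81) - 10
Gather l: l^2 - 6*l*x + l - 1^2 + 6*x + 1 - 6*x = l^2 + l*(1 - 6*x)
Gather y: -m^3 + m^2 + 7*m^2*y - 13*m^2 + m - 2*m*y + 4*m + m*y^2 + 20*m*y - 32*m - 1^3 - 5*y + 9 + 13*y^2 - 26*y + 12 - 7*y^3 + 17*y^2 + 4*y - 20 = -m^3 - 12*m^2 - 27*m - 7*y^3 + y^2*(m + 30) + y*(7*m^2 + 18*m - 27)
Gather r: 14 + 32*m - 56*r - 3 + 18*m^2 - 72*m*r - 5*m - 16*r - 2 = 18*m^2 + 27*m + r*(-72*m - 72) + 9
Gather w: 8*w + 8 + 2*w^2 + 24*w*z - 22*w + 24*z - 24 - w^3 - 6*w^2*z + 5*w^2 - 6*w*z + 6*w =-w^3 + w^2*(7 - 6*z) + w*(18*z - 8) + 24*z - 16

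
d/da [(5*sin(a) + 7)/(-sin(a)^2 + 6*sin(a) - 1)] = (5*sin(a)^2 + 14*sin(a) - 47)*cos(a)/(sin(a)^2 - 6*sin(a) + 1)^2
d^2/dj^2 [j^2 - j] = 2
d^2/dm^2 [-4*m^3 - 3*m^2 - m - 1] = -24*m - 6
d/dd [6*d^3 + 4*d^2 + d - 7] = 18*d^2 + 8*d + 1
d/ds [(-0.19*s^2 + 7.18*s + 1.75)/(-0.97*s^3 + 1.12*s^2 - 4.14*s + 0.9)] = (-0.1843*s^4 + 13.9292*s^3 - 2.1625*s^2 - 4.262*s + 13.707)/(0.9409*s^6 - 2.1728*s^5 + 9.286*s^4 - 11.0196*s^3 + 19.1556*s^2 - 7.452*s + 0.81)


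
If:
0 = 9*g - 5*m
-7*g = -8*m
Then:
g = 0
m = 0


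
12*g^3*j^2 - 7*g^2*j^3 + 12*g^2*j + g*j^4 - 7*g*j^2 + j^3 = j*(-4*g + j)*(-3*g + j)*(g*j + 1)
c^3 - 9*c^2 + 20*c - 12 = (c - 6)*(c - 2)*(c - 1)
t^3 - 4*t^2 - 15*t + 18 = (t - 6)*(t - 1)*(t + 3)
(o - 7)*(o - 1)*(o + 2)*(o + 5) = o^4 - o^3 - 39*o^2 - 31*o + 70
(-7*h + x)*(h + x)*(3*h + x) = -21*h^3 - 25*h^2*x - 3*h*x^2 + x^3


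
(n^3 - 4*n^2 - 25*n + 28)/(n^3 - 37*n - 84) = (n - 1)/(n + 3)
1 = 1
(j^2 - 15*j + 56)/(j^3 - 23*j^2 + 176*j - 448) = 1/(j - 8)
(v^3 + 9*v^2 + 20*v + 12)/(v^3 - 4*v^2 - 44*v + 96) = (v^2 + 3*v + 2)/(v^2 - 10*v + 16)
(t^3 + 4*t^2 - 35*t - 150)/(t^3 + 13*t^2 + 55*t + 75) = (t - 6)/(t + 3)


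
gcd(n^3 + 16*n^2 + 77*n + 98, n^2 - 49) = n + 7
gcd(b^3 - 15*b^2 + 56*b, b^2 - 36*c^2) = 1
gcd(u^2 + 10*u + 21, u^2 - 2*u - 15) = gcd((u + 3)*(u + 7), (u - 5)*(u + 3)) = u + 3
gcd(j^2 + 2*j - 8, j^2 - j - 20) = j + 4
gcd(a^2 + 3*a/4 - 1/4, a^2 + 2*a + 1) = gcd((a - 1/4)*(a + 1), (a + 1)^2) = a + 1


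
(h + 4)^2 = h^2 + 8*h + 16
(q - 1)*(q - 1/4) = q^2 - 5*q/4 + 1/4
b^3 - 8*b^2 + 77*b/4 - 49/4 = (b - 7/2)^2*(b - 1)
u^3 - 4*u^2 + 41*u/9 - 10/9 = (u - 2)*(u - 5/3)*(u - 1/3)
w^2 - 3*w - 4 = (w - 4)*(w + 1)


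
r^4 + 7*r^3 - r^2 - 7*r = r*(r - 1)*(r + 1)*(r + 7)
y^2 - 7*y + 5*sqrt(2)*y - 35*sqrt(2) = (y - 7)*(y + 5*sqrt(2))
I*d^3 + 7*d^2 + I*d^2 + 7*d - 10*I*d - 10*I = (d - 5*I)*(d - 2*I)*(I*d + I)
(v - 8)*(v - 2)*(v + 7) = v^3 - 3*v^2 - 54*v + 112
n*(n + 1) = n^2 + n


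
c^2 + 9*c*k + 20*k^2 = (c + 4*k)*(c + 5*k)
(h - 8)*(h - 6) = h^2 - 14*h + 48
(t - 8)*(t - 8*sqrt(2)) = t^2 - 8*sqrt(2)*t - 8*t + 64*sqrt(2)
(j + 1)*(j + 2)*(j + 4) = j^3 + 7*j^2 + 14*j + 8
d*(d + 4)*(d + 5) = d^3 + 9*d^2 + 20*d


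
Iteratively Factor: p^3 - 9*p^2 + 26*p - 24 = (p - 2)*(p^2 - 7*p + 12) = (p - 4)*(p - 2)*(p - 3)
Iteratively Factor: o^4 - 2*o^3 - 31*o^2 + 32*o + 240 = (o + 4)*(o^3 - 6*o^2 - 7*o + 60) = (o - 5)*(o + 4)*(o^2 - o - 12) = (o - 5)*(o + 3)*(o + 4)*(o - 4)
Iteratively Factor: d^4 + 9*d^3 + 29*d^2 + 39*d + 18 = (d + 1)*(d^3 + 8*d^2 + 21*d + 18) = (d + 1)*(d + 2)*(d^2 + 6*d + 9) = (d + 1)*(d + 2)*(d + 3)*(d + 3)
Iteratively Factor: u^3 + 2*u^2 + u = (u + 1)*(u^2 + u) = u*(u + 1)*(u + 1)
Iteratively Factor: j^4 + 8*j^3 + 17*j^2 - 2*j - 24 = (j + 3)*(j^3 + 5*j^2 + 2*j - 8) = (j + 2)*(j + 3)*(j^2 + 3*j - 4) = (j + 2)*(j + 3)*(j + 4)*(j - 1)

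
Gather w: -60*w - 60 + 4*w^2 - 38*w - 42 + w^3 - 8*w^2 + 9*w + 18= w^3 - 4*w^2 - 89*w - 84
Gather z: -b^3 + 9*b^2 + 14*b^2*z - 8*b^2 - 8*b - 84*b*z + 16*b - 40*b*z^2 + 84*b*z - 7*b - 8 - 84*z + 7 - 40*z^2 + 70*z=-b^3 + b^2 + b + z^2*(-40*b - 40) + z*(14*b^2 - 14) - 1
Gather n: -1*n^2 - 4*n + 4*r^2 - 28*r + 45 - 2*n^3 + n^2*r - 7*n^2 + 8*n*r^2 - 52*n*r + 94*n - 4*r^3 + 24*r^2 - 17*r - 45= -2*n^3 + n^2*(r - 8) + n*(8*r^2 - 52*r + 90) - 4*r^3 + 28*r^2 - 45*r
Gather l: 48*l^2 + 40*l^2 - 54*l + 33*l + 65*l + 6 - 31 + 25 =88*l^2 + 44*l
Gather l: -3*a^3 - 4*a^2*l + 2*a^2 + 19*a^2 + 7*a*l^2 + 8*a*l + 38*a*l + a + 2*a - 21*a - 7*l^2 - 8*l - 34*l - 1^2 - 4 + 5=-3*a^3 + 21*a^2 - 18*a + l^2*(7*a - 7) + l*(-4*a^2 + 46*a - 42)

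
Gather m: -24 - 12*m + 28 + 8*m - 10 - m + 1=-5*m - 5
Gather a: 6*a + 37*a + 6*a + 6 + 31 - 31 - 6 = 49*a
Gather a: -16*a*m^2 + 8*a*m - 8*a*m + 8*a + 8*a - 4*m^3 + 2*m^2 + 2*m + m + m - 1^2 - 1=a*(16 - 16*m^2) - 4*m^3 + 2*m^2 + 4*m - 2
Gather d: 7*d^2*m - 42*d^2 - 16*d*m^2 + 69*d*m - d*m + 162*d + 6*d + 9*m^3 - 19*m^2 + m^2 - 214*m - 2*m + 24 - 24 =d^2*(7*m - 42) + d*(-16*m^2 + 68*m + 168) + 9*m^3 - 18*m^2 - 216*m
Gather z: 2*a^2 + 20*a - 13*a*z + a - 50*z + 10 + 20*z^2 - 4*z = 2*a^2 + 21*a + 20*z^2 + z*(-13*a - 54) + 10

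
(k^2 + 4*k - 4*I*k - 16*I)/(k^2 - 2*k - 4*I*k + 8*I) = (k + 4)/(k - 2)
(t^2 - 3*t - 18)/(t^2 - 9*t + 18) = (t + 3)/(t - 3)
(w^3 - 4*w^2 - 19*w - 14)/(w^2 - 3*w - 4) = (w^2 - 5*w - 14)/(w - 4)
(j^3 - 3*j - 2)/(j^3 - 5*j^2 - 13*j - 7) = (j - 2)/(j - 7)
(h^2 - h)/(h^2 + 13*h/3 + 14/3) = 3*h*(h - 1)/(3*h^2 + 13*h + 14)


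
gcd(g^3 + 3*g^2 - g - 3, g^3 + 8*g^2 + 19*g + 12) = g^2 + 4*g + 3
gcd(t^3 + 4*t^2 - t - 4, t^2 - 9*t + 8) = t - 1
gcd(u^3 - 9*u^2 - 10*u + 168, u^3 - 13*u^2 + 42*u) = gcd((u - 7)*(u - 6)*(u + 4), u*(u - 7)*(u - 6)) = u^2 - 13*u + 42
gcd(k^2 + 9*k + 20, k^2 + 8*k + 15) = k + 5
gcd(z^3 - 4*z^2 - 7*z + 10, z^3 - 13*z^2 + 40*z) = z - 5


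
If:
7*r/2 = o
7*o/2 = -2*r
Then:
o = 0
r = 0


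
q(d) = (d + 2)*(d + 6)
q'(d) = 2*d + 8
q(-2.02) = -0.08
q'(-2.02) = 3.96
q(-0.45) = 8.60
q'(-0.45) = 7.10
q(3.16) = 47.27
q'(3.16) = 14.32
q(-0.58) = 7.70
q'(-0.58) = 6.84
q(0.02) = 12.16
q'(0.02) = 8.04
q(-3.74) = -3.93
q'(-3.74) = 0.52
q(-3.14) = -3.26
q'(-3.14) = 1.72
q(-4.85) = -3.28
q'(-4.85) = -1.70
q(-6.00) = 0.00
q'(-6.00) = -4.00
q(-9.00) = 21.00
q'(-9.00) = -10.00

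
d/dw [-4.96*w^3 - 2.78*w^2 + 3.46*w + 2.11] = -14.88*w^2 - 5.56*w + 3.46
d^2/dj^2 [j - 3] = 0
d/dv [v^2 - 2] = 2*v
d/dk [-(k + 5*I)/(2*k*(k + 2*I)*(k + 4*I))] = (k^3 + 21*I*k^2/2 - 30*k - 20*I)/(k^2*(k^4 + 12*I*k^3 - 52*k^2 - 96*I*k + 64))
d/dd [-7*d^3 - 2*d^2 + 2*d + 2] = -21*d^2 - 4*d + 2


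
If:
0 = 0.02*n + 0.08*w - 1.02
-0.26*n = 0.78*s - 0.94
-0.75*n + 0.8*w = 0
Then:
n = 10.74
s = -2.37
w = 10.07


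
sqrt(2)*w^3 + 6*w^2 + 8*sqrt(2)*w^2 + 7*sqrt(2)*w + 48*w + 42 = (w + 7)*(w + 3*sqrt(2))*(sqrt(2)*w + sqrt(2))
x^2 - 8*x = x*(x - 8)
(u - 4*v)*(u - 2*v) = u^2 - 6*u*v + 8*v^2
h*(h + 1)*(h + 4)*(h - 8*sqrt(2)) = h^4 - 8*sqrt(2)*h^3 + 5*h^3 - 40*sqrt(2)*h^2 + 4*h^2 - 32*sqrt(2)*h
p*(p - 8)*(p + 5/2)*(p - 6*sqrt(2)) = p^4 - 6*sqrt(2)*p^3 - 11*p^3/2 - 20*p^2 + 33*sqrt(2)*p^2 + 120*sqrt(2)*p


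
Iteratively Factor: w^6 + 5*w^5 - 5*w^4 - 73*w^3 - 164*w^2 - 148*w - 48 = (w + 3)*(w^5 + 2*w^4 - 11*w^3 - 40*w^2 - 44*w - 16) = (w - 4)*(w + 3)*(w^4 + 6*w^3 + 13*w^2 + 12*w + 4) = (w - 4)*(w + 2)*(w + 3)*(w^3 + 4*w^2 + 5*w + 2) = (w - 4)*(w + 1)*(w + 2)*(w + 3)*(w^2 + 3*w + 2) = (w - 4)*(w + 1)*(w + 2)^2*(w + 3)*(w + 1)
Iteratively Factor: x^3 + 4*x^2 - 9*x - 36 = (x + 3)*(x^2 + x - 12) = (x + 3)*(x + 4)*(x - 3)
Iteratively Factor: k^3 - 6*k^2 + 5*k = (k - 5)*(k^2 - k) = (k - 5)*(k - 1)*(k)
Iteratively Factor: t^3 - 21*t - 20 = (t + 1)*(t^2 - t - 20) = (t - 5)*(t + 1)*(t + 4)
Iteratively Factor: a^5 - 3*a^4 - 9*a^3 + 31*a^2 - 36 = (a - 3)*(a^4 - 9*a^2 + 4*a + 12) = (a - 3)*(a + 3)*(a^3 - 3*a^2 + 4) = (a - 3)*(a + 1)*(a + 3)*(a^2 - 4*a + 4) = (a - 3)*(a - 2)*(a + 1)*(a + 3)*(a - 2)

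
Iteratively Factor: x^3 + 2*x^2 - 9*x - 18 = (x + 3)*(x^2 - x - 6) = (x + 2)*(x + 3)*(x - 3)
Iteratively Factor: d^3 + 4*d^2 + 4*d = (d + 2)*(d^2 + 2*d) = d*(d + 2)*(d + 2)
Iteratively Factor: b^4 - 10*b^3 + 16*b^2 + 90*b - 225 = (b - 5)*(b^3 - 5*b^2 - 9*b + 45) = (b - 5)*(b - 3)*(b^2 - 2*b - 15) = (b - 5)^2*(b - 3)*(b + 3)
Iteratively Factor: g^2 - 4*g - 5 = (g + 1)*(g - 5)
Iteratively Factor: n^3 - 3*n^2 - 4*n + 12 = (n - 3)*(n^2 - 4) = (n - 3)*(n - 2)*(n + 2)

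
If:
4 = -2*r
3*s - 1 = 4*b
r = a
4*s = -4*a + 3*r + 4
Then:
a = -2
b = 7/8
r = -2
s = 3/2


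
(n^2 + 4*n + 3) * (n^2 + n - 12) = n^4 + 5*n^3 - 5*n^2 - 45*n - 36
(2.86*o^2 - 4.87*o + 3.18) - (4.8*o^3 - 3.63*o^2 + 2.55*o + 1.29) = -4.8*o^3 + 6.49*o^2 - 7.42*o + 1.89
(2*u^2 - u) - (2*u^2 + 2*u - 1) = 1 - 3*u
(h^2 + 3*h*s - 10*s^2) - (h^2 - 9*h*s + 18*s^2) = 12*h*s - 28*s^2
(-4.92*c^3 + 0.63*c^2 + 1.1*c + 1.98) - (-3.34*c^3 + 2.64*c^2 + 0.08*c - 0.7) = -1.58*c^3 - 2.01*c^2 + 1.02*c + 2.68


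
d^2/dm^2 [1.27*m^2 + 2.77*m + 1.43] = 2.54000000000000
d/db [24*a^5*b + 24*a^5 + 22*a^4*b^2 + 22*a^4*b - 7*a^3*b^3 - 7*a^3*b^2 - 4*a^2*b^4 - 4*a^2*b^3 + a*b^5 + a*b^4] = a*(24*a^4 + 44*a^3*b + 22*a^3 - 21*a^2*b^2 - 14*a^2*b - 16*a*b^3 - 12*a*b^2 + 5*b^4 + 4*b^3)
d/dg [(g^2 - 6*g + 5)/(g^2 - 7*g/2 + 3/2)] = 2*(5*g^2 - 14*g + 17)/(4*g^4 - 28*g^3 + 61*g^2 - 42*g + 9)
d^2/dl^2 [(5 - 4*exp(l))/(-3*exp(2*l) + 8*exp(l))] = 4*(9*exp(3*l) - 21*exp(2*l) + 90*exp(l) - 80)*exp(-l)/(27*exp(3*l) - 216*exp(2*l) + 576*exp(l) - 512)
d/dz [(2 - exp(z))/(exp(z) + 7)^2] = (exp(z) - 11)*exp(z)/(exp(z) + 7)^3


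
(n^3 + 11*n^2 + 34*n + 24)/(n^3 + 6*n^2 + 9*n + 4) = (n + 6)/(n + 1)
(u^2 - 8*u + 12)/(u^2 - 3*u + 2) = (u - 6)/(u - 1)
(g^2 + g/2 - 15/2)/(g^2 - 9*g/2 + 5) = (g + 3)/(g - 2)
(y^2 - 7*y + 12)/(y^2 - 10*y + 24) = (y - 3)/(y - 6)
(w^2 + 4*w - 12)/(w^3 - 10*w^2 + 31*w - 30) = (w + 6)/(w^2 - 8*w + 15)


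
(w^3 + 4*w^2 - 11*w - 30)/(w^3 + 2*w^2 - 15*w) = (w + 2)/w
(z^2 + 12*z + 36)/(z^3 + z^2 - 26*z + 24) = (z + 6)/(z^2 - 5*z + 4)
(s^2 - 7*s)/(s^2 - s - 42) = s/(s + 6)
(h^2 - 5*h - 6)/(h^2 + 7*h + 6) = (h - 6)/(h + 6)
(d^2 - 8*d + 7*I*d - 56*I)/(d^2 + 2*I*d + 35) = (d - 8)/(d - 5*I)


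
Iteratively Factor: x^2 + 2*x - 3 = (x + 3)*(x - 1)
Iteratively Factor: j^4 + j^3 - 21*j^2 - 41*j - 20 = (j + 4)*(j^3 - 3*j^2 - 9*j - 5) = (j - 5)*(j + 4)*(j^2 + 2*j + 1) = (j - 5)*(j + 1)*(j + 4)*(j + 1)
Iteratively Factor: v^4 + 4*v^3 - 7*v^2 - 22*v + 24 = (v - 2)*(v^3 + 6*v^2 + 5*v - 12) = (v - 2)*(v + 3)*(v^2 + 3*v - 4) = (v - 2)*(v + 3)*(v + 4)*(v - 1)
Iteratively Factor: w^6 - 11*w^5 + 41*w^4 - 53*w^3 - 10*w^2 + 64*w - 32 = (w - 2)*(w^5 - 9*w^4 + 23*w^3 - 7*w^2 - 24*w + 16) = (w - 2)*(w - 1)*(w^4 - 8*w^3 + 15*w^2 + 8*w - 16) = (w - 2)*(w - 1)*(w + 1)*(w^3 - 9*w^2 + 24*w - 16) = (w - 2)*(w - 1)^2*(w + 1)*(w^2 - 8*w + 16) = (w - 4)*(w - 2)*(w - 1)^2*(w + 1)*(w - 4)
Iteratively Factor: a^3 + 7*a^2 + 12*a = (a)*(a^2 + 7*a + 12) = a*(a + 3)*(a + 4)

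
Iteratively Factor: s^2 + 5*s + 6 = (s + 2)*(s + 3)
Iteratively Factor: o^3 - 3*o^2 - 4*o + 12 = (o + 2)*(o^2 - 5*o + 6) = (o - 3)*(o + 2)*(o - 2)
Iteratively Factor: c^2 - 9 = (c + 3)*(c - 3)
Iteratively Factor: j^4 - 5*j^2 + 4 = (j - 1)*(j^3 + j^2 - 4*j - 4) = (j - 1)*(j + 1)*(j^2 - 4) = (j - 2)*(j - 1)*(j + 1)*(j + 2)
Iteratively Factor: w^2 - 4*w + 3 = (w - 3)*(w - 1)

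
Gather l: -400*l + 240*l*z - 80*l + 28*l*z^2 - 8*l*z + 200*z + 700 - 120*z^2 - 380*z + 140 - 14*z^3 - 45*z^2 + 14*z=l*(28*z^2 + 232*z - 480) - 14*z^3 - 165*z^2 - 166*z + 840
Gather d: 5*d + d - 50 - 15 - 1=6*d - 66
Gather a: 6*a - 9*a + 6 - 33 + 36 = 9 - 3*a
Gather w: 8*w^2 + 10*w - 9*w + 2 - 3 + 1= 8*w^2 + w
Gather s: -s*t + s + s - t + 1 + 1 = s*(2 - t) - t + 2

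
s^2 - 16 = (s - 4)*(s + 4)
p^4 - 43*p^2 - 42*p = p*(p - 7)*(p + 1)*(p + 6)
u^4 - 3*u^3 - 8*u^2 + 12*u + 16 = (u - 4)*(u - 2)*(u + 1)*(u + 2)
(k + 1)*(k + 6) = k^2 + 7*k + 6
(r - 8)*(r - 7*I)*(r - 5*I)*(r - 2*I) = r^4 - 8*r^3 - 14*I*r^3 - 59*r^2 + 112*I*r^2 + 472*r + 70*I*r - 560*I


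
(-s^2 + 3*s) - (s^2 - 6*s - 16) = -2*s^2 + 9*s + 16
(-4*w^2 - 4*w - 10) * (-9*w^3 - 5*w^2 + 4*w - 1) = 36*w^5 + 56*w^4 + 94*w^3 + 38*w^2 - 36*w + 10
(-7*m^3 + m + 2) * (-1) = 7*m^3 - m - 2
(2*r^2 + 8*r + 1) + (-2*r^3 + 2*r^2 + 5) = -2*r^3 + 4*r^2 + 8*r + 6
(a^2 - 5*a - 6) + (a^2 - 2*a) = 2*a^2 - 7*a - 6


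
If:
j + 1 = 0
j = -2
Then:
No Solution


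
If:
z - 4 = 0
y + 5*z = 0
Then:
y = -20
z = 4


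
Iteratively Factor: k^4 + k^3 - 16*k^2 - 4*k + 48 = (k + 4)*(k^3 - 3*k^2 - 4*k + 12) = (k - 2)*(k + 4)*(k^2 - k - 6) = (k - 3)*(k - 2)*(k + 4)*(k + 2)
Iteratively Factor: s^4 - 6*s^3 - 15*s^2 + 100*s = (s)*(s^3 - 6*s^2 - 15*s + 100) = s*(s - 5)*(s^2 - s - 20) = s*(s - 5)^2*(s + 4)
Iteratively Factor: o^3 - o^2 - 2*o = (o - 2)*(o^2 + o) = o*(o - 2)*(o + 1)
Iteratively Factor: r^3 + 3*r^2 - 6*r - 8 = (r - 2)*(r^2 + 5*r + 4) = (r - 2)*(r + 1)*(r + 4)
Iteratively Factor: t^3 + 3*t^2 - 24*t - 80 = (t + 4)*(t^2 - t - 20) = (t + 4)^2*(t - 5)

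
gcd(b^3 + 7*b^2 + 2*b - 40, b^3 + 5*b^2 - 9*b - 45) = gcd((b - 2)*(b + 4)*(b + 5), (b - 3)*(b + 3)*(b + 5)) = b + 5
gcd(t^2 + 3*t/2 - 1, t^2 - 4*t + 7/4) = t - 1/2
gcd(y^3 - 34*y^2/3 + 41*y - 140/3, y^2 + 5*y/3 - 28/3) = y - 7/3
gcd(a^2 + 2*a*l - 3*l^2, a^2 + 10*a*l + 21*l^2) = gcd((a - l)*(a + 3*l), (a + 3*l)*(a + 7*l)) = a + 3*l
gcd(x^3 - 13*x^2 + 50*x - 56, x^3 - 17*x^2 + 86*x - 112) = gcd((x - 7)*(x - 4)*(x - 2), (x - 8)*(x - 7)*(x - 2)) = x^2 - 9*x + 14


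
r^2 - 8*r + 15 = (r - 5)*(r - 3)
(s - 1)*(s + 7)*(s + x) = s^3 + s^2*x + 6*s^2 + 6*s*x - 7*s - 7*x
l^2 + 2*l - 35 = (l - 5)*(l + 7)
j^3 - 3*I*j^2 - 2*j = j*(j - 2*I)*(j - I)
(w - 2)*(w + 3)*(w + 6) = w^3 + 7*w^2 - 36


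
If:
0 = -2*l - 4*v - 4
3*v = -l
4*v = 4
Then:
No Solution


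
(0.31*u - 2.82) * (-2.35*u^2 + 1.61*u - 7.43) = -0.7285*u^3 + 7.1261*u^2 - 6.8435*u + 20.9526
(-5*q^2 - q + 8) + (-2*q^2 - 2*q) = -7*q^2 - 3*q + 8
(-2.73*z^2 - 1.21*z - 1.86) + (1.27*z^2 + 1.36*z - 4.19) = -1.46*z^2 + 0.15*z - 6.05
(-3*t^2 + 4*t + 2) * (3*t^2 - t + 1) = -9*t^4 + 15*t^3 - t^2 + 2*t + 2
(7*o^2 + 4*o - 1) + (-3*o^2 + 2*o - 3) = 4*o^2 + 6*o - 4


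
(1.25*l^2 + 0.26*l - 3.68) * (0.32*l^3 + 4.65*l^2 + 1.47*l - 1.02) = 0.4*l^5 + 5.8957*l^4 + 1.8689*l^3 - 18.0048*l^2 - 5.6748*l + 3.7536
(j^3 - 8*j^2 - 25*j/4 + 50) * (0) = 0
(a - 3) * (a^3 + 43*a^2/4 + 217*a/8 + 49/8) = a^4 + 31*a^3/4 - 41*a^2/8 - 301*a/4 - 147/8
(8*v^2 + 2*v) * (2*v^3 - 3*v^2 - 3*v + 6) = 16*v^5 - 20*v^4 - 30*v^3 + 42*v^2 + 12*v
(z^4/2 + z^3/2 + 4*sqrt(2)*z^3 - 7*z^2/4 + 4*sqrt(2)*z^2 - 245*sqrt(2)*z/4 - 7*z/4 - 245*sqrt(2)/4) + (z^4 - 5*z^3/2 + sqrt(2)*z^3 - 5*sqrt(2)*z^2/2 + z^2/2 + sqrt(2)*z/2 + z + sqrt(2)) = 3*z^4/2 - 2*z^3 + 5*sqrt(2)*z^3 - 5*z^2/4 + 3*sqrt(2)*z^2/2 - 243*sqrt(2)*z/4 - 3*z/4 - 241*sqrt(2)/4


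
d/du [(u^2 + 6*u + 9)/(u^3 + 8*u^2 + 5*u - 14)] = (-u^4 - 12*u^3 - 70*u^2 - 172*u - 129)/(u^6 + 16*u^5 + 74*u^4 + 52*u^3 - 199*u^2 - 140*u + 196)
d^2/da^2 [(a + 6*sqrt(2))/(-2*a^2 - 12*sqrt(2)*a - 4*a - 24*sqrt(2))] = -1/(a^3 + 6*a^2 + 12*a + 8)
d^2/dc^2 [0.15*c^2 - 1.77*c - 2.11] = 0.300000000000000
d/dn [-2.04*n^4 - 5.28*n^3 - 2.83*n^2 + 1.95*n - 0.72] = -8.16*n^3 - 15.84*n^2 - 5.66*n + 1.95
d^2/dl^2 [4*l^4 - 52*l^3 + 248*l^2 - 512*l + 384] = 48*l^2 - 312*l + 496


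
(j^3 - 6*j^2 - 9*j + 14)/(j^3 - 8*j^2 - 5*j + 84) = (j^2 + j - 2)/(j^2 - j - 12)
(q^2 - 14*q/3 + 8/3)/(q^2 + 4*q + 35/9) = 3*(3*q^2 - 14*q + 8)/(9*q^2 + 36*q + 35)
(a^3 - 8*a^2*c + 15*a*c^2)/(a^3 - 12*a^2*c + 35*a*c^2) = (a - 3*c)/(a - 7*c)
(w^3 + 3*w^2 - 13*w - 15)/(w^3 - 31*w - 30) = (w - 3)/(w - 6)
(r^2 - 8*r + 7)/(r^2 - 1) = (r - 7)/(r + 1)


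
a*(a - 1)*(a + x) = a^3 + a^2*x - a^2 - a*x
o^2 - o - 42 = (o - 7)*(o + 6)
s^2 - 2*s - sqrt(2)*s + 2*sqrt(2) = (s - 2)*(s - sqrt(2))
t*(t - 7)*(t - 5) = t^3 - 12*t^2 + 35*t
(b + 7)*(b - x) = b^2 - b*x + 7*b - 7*x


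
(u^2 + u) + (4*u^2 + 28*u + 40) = 5*u^2 + 29*u + 40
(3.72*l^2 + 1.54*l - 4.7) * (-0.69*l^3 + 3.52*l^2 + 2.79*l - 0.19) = -2.5668*l^5 + 12.0318*l^4 + 19.0426*l^3 - 12.9542*l^2 - 13.4056*l + 0.893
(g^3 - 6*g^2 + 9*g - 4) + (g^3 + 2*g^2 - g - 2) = 2*g^3 - 4*g^2 + 8*g - 6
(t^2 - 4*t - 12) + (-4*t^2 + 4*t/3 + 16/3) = -3*t^2 - 8*t/3 - 20/3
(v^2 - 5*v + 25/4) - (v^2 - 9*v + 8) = 4*v - 7/4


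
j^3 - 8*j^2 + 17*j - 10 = (j - 5)*(j - 2)*(j - 1)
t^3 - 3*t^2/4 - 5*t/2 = t*(t - 2)*(t + 5/4)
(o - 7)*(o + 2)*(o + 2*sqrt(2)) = o^3 - 5*o^2 + 2*sqrt(2)*o^2 - 10*sqrt(2)*o - 14*o - 28*sqrt(2)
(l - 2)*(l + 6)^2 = l^3 + 10*l^2 + 12*l - 72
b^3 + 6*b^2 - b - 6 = (b - 1)*(b + 1)*(b + 6)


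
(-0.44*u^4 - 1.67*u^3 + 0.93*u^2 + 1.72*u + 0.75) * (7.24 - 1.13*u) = 0.4972*u^5 - 1.2985*u^4 - 13.1417*u^3 + 4.7896*u^2 + 11.6053*u + 5.43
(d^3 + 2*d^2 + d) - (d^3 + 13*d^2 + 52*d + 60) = -11*d^2 - 51*d - 60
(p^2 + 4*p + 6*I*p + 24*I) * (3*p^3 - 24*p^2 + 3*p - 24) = 3*p^5 - 12*p^4 + 18*I*p^4 - 93*p^3 - 72*I*p^3 - 12*p^2 - 558*I*p^2 - 96*p - 72*I*p - 576*I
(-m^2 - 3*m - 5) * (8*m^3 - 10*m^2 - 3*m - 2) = -8*m^5 - 14*m^4 - 7*m^3 + 61*m^2 + 21*m + 10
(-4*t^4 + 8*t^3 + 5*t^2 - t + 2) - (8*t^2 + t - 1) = -4*t^4 + 8*t^3 - 3*t^2 - 2*t + 3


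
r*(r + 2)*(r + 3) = r^3 + 5*r^2 + 6*r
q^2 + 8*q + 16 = (q + 4)^2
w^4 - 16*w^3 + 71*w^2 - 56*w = w*(w - 8)*(w - 7)*(w - 1)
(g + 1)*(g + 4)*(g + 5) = g^3 + 10*g^2 + 29*g + 20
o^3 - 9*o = o*(o - 3)*(o + 3)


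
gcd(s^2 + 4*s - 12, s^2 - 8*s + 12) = s - 2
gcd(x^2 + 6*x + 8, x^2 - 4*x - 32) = x + 4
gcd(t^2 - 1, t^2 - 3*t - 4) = t + 1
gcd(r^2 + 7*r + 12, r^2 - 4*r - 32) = r + 4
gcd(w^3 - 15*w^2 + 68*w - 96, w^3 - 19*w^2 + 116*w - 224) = w^2 - 12*w + 32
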